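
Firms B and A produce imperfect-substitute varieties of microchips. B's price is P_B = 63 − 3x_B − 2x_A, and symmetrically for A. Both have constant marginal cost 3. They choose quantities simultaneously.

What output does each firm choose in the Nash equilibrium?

7.5

Firm B's profit: π = x_B(63 − 3x_B − 2x_A) − 3x_B.
∂π/∂x_B = 60 − 6x_B − 2x_A = 0 ⇒ x_B = 10 − (1/3)x_A.
The game is symmetric, so in equilibrium x_A = x_B: the reaction function gives (4/3)x_B = 10, hence x_B = 7.5.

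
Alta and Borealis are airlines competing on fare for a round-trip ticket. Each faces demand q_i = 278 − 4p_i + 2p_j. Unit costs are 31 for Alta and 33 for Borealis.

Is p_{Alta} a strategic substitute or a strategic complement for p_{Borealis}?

Alta's profit: π = (p_{Alta} − 31)(278 − 4p_{Alta} + 2p_{Borealis}).
∂π/∂p_{Alta} = 402 − 8p_{Alta} + 2p_{Borealis} = 0 ⇒ p_{Alta} = 50.25 + 0.25p_{Borealis}.
The best-response slope dp_{Alta}/dp_{Borealis} = 0.25 > 0: the reaction function is upward-sloping, so the choices are strategic complements.

strategic complements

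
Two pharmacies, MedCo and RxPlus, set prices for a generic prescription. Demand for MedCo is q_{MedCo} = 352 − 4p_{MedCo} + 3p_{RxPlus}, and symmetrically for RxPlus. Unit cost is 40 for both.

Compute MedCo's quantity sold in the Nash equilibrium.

249.6

MedCo's profit: π = (p_{MedCo} − 40)(352 − 4p_{MedCo} + 3p_{RxPlus}).
∂π/∂p_{MedCo} = 512 − 8p_{MedCo} + 3p_{RxPlus} = 0 ⇒ p_{MedCo} = 64 + 0.375p_{RxPlus}.
The game is symmetric, so in equilibrium p_{RxPlus} = p_{MedCo}: the reaction function gives 0.625p_{MedCo} = 64, hence p_{MedCo} = 102.4.
q_{MedCo} = 352 − 4·102.4 + 3·102.4 = 249.6.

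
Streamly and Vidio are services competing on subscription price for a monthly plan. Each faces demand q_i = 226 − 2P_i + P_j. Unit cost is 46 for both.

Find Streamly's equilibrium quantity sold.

120

Streamly's profit: π = (P_{Streamly} − 46)(226 − 2P_{Streamly} + P_{Vidio}).
∂π/∂P_{Streamly} = 318 − 4P_{Streamly} + P_{Vidio} = 0 ⇒ P_{Streamly} = 79.5 + 0.25P_{Vidio}.
The game is symmetric, so in equilibrium P_{Vidio} = P_{Streamly}: the reaction function gives 0.75P_{Streamly} = 79.5, hence P_{Streamly} = 106.
q_{Streamly} = 226 − 2·106 + 106 = 120.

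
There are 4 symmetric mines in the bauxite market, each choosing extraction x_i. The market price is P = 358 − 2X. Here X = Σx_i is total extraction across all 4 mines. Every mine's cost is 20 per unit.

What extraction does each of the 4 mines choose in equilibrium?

33.8

A representative mine's profit is π_i = x_i(358 − 2X) − 20x_i, with X = x_i + Σ_{j≠i} x_j.
First-order condition: 338 − 4x_i − 2Σ_{j≠i} x_j = 0.
With identical mines, set every x_j = x: then 338 − 4x − 6x = 0, i.e. x = 338/10 = 33.8.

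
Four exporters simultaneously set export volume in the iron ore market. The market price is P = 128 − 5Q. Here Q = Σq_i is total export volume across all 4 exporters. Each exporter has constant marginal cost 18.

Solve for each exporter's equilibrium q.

4.4

A representative exporter's profit is π_i = q_i(128 − 5Q) − 18q_i, with Q = q_i + Σ_{j≠i} q_j.
First-order condition: 110 − 10q_i − 5Σ_{j≠i} q_j = 0.
In a symmetric equilibrium every exporter chooses the same q, so Σ_{j≠i} q_j = 3q. The condition becomes 110 − 25q = 0, giving q = 110/25 = 4.4.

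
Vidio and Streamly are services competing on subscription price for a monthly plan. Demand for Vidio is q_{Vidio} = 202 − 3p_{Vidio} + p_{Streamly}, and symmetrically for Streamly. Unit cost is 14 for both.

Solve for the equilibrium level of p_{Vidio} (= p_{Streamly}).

48.8

Vidio's profit: π = (p_{Vidio} − 14)(202 − 3p_{Vidio} + p_{Streamly}).
∂π/∂p_{Vidio} = 244 − 6p_{Vidio} + p_{Streamly} = 0 ⇒ p_{Vidio} = 122/3 + (1/6)p_{Streamly}.
By symmetry p_{Streamly} = p_{Vidio}; substituting into the reaction function, (5/6)p_{Vidio} = 122/3 and p_{Vidio} = 48.8.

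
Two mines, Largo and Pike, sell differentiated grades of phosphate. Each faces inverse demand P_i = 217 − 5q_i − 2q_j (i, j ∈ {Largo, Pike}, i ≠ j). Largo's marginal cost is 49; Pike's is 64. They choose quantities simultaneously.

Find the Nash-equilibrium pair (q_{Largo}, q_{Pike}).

Mine Largo's profit: π = q_{Largo}(217 − 5q_{Largo} − 2q_{Pike}) − 49q_{Largo}.
∂π/∂q_{Largo} = 168 − 10q_{Largo} − 2q_{Pike} = 0 ⇒ q_{Largo} = 16.8 − 0.2q_{Pike}.
Similarly q_{Pike} = 15.3 − 0.2q_{Largo}.
Plugging q_{Pike} into Largo's best response: q_{Largo} = 16.8 − 0.2(15.3 − 0.2q_{Largo}) ⇒ 0.96q_{Largo} = 13.74, so q_{Largo} = 14.3125.
Then q_{Pike} = 15.3 − 0.2·14.3125 = 12.4375.

14.3125, 12.4375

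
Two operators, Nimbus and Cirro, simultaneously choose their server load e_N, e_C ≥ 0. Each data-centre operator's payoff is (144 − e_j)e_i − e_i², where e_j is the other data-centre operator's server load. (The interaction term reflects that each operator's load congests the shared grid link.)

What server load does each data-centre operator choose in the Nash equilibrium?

Nimbus's payoff is (144 − e_C)e_N − e_N².
∂π/∂e_N = 144 − e_C − 2e_N = 0, so e_N = 72 − 0.5e_C.
The game is symmetric, so in equilibrium e_C = e_N: the reaction function gives 1.5e_N = 72, hence e_N = 48.

48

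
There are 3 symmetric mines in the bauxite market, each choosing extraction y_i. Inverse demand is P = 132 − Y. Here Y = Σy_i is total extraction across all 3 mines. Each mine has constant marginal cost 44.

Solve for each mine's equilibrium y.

A representative mine's profit is π_i = y_i(132 − Y) − 44y_i, with Y = y_i + Σ_{j≠i} y_j.
First-order condition: 88 − 2y_i − Σ_{j≠i} y_j = 0.
In a symmetric equilibrium every mine chooses the same y, so Σ_{j≠i} y_j = 2y. The condition becomes 88 − 4y = 0, giving y = 88/4 = 22.

22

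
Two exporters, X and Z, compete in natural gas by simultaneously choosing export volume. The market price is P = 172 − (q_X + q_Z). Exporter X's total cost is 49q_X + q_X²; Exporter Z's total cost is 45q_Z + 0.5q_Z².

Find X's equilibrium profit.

Exporter X's profit: π = q_X(172 − (q_X + q_Z)) − 49q_X − q_X².
∂π/∂q_X = 123 − 4q_X − q_Z = 0, so q_X = 30.75 − 0.25q_Z.
For Z: ∂π/∂q_Z = 127 − 3q_Z − q_X = 0 ⇒ q_Z = 127/3 − (1/3)q_X.
Plugging q_Z into X's best response: q_X = 30.75 − 0.25(127/3 − (1/3)q_X) ⇒ (11/12)q_X = 121/6, so q_X = 22.
Then q_Z = 127/3 − (1/3)·22 = 35.
Price P = 172 − 57 = 115.
X's profit: (115 − 49)·22 − (22)² = 968.

968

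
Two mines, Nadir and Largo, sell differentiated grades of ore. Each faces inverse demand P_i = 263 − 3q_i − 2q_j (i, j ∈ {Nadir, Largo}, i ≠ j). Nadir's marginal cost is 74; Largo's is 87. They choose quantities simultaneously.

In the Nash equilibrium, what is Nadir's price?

147.3125

Mine Nadir's profit: π = q_{Nadir}(263 − 3q_{Nadir} − 2q_{Largo}) − 74q_{Nadir}.
∂π/∂q_{Nadir} = 189 − 6q_{Nadir} − 2q_{Largo} = 0 ⇒ q_{Nadir} = 31.5 − (1/3)q_{Largo}.
Similarly q_{Largo} = 88/3 − (1/3)q_{Nadir}.
Solving the two reaction functions simultaneously: (1 − (−1/3)(−1/3))q_{Nadir} = 31.5 − (1/3)·(88/3), so (8/9)q_{Nadir} = 391/18 and q_{Nadir} = 24.4375.
Then q_{Largo} = 88/3 − (1/3)·24.4375 = 21.1875.
P_{Nadir} = 263 − 3·24.4375 − 2·21.1875 = 147.3125.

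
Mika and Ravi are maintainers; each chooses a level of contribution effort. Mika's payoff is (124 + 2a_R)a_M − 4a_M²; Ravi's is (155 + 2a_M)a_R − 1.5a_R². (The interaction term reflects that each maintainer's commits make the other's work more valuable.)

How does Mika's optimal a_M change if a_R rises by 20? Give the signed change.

Expanding Mika's payoff: 124a_M + 2a_Ra_M − 4a_M².
∂π/∂a_M = 124 + 2a_R − 8a_M = 0, so a_M = 15.5 + 0.25a_R.
The reaction-function slope is 0.25, so a 20-unit rise in a_R moves a_M by 0.25 × 20 = 5. Mika's best response rises — the actions are strategic complements.

5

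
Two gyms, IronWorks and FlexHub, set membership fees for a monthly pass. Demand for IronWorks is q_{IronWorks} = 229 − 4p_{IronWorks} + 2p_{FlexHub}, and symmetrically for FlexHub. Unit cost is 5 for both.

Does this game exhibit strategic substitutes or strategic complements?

IronWorks's profit: π = (p_{IronWorks} − 5)(229 − 4p_{IronWorks} + 2p_{FlexHub}).
∂π/∂p_{IronWorks} = 249 − 8p_{IronWorks} + 2p_{FlexHub} = 0 ⇒ p_{IronWorks} = 31.125 + 0.25p_{FlexHub}.
The best-response slope dp_{IronWorks}/dp_{FlexHub} = 0.25 > 0: the reaction function is upward-sloping, so the choices are strategic complements.

strategic complements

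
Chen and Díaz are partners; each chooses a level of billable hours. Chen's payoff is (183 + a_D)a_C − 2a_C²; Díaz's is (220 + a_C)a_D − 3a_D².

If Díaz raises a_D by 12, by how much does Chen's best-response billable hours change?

Expanding Chen's payoff: 183a_C + a_Da_C − 2a_C².
∂π/∂a_C = 183 + a_D − 4a_C = 0, so a_C = 45.75 + 0.25a_D.
The reaction-function slope is 0.25, so a 12-unit rise in a_D moves a_C by 0.25 × 12 = 3. Chen's best response rises — the actions are strategic complements.

3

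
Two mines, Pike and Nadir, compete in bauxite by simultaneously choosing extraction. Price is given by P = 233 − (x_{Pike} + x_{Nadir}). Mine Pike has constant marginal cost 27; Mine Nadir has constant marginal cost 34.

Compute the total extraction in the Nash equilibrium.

Mine Pike's profit: π = x_{Pike}(233 − (x_{Pike} + x_{Nadir})) − 27x_{Pike}.
∂π/∂x_{Pike} = 206 − 2x_{Pike} − x_{Nadir} = 0, so x_{Pike} = 103 − 0.5x_{Nadir}.
By the same steps for Nadir: x_{Nadir} = 99.5 − 0.5x_{Pike}.
Substituting the second reaction function into the first: x_{Pike} = 103 − 0.5(99.5 − 0.5x_{Pike}), which gives 0.75x_{Pike} = 53.25 ⇒ x_{Pike} = 71.
Then x_{Nadir} = 99.5 − 0.5·71 = 64.
Total extraction: 71 + 64 = 135.

135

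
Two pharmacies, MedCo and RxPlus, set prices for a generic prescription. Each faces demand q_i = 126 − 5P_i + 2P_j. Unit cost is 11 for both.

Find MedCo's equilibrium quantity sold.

MedCo's profit: π = (P_{MedCo} − 11)(126 − 5P_{MedCo} + 2P_{RxPlus}).
∂π/∂P_{MedCo} = 181 − 10P_{MedCo} + 2P_{RxPlus} = 0 ⇒ P_{MedCo} = 18.1 + 0.2P_{RxPlus}.
Setting P_{MedCo} = P_{RxPlus} in the reaction function: P_{MedCo} = 18.1 + 0.2P_{MedCo}, so P_{MedCo} = 18.1 / 0.8 = 22.625.
q_{MedCo} = 126 − 5·22.625 + 2·22.625 = 58.125.

58.125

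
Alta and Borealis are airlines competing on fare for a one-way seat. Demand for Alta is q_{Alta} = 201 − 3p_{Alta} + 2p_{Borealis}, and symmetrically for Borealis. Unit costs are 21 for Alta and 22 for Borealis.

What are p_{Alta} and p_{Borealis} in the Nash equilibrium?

66.1875, 66.5625

Alta's profit: π = (p_{Alta} − 21)(201 − 3p_{Alta} + 2p_{Borealis}).
∂π/∂p_{Alta} = 264 − 6p_{Alta} + 2p_{Borealis} = 0 ⇒ p_{Alta} = 44 + (1/3)p_{Borealis}.
Similarly p_{Borealis} = 44.5 + (1/3)p_{Alta}.
Substituting the second reaction function into the first: p_{Alta} = 44 + (1/3)(44.5 + (1/3)p_{Alta}), which gives (8/9)p_{Alta} = 353/6 ⇒ p_{Alta} = 66.1875.
Then p_{Borealis} = 44.5 + (1/3)·66.1875 = 66.5625.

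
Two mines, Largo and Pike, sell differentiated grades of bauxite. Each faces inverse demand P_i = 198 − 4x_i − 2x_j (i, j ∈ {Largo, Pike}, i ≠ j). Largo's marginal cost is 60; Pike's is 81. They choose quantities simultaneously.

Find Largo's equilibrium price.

Mine Largo's profit: π = x_{Largo}(198 − 4x_{Largo} − 2x_{Pike}) − 60x_{Largo}.
∂π/∂x_{Largo} = 138 − 8x_{Largo} − 2x_{Pike} = 0 ⇒ x_{Largo} = 17.25 − 0.25x_{Pike}.
Similarly x_{Pike} = 14.625 − 0.25x_{Largo}.
Solving the two reaction functions simultaneously: (1 − (−0.25)(−0.25))x_{Largo} = 17.25 − 0.25·14.625, so 0.9375x_{Largo} = 435/32 and x_{Largo} = 14.5.
Then x_{Pike} = 14.625 − 0.25·14.5 = 11.
P_{Largo} = 198 − 4·14.5 − 2·11 = 118.

118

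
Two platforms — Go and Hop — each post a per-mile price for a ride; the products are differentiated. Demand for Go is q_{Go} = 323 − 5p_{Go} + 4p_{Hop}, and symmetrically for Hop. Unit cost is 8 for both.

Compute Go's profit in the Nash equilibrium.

Go's profit: π = (p_{Go} − 8)(323 − 5p_{Go} + 4p_{Hop}).
∂π/∂p_{Go} = 363 − 10p_{Go} + 4p_{Hop} = 0 ⇒ p_{Go} = 36.3 + 0.4p_{Hop}.
By symmetry p_{Hop} = p_{Go}; substituting into the reaction function, 0.6p_{Go} = 36.3 and p_{Go} = 60.5.
q_{Go} = 323 − 5·60.5 + 4·60.5 = 262.5.
Profit = (60.5 − 8)·262.5 = 13781.25.

13781.25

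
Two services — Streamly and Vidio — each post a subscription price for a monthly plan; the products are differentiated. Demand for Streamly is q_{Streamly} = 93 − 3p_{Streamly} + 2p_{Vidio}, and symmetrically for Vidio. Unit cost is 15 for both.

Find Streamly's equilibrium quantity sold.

58.5

Streamly's profit: π = (p_{Streamly} − 15)(93 − 3p_{Streamly} + 2p_{Vidio}).
∂π/∂p_{Streamly} = 138 − 6p_{Streamly} + 2p_{Vidio} = 0 ⇒ p_{Streamly} = 23 + (1/3)p_{Vidio}.
By symmetry p_{Vidio} = p_{Streamly}; substituting into the reaction function, (2/3)p_{Streamly} = 23 and p_{Streamly} = 34.5.
q_{Streamly} = 93 − 3·34.5 + 2·34.5 = 58.5.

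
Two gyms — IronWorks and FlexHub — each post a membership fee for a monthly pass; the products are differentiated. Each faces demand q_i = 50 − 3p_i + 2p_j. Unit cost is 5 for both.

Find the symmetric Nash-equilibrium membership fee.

16.25

IronWorks's profit: π = (p_{IronWorks} − 5)(50 − 3p_{IronWorks} + 2p_{FlexHub}).
∂π/∂p_{IronWorks} = 65 − 6p_{IronWorks} + 2p_{FlexHub} = 0 ⇒ p_{IronWorks} = 65/6 + (1/3)p_{FlexHub}.
The game is symmetric, so in equilibrium p_{FlexHub} = p_{IronWorks}: the reaction function gives (2/3)p_{IronWorks} = 65/6, hence p_{IronWorks} = 16.25.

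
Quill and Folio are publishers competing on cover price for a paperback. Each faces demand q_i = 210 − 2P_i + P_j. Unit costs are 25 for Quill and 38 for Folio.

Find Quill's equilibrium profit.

Quill's profit: π = (P_{Quill} − 25)(210 − 2P_{Quill} + P_{Folio}).
∂π/∂P_{Quill} = 260 − 4P_{Quill} + P_{Folio} = 0 ⇒ P_{Quill} = 65 + 0.25P_{Folio}.
Similarly P_{Folio} = 71.5 + 0.25P_{Quill}.
Substituting the second reaction function into the first: P_{Quill} = 65 + 0.25(71.5 + 0.25P_{Quill}), which gives 0.9375P_{Quill} = 82.875 ⇒ P_{Quill} = 88.4.
Then P_{Folio} = 71.5 + 0.25·88.4 = 93.6.
q_{Quill} = 210 − 2·88.4 + 93.6 = 126.8.
Profit = (88.4 − 25)·126.8 = 8039.12.

8039.12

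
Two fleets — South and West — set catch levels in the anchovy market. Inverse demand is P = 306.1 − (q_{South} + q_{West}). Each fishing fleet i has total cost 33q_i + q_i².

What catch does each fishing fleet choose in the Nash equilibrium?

Fishing fleet South's profit: π = q_{South}(306.1 − (q_{South} + q_{West})) − 33q_{South} − q_{South}².
∂π/∂q_{South} = 273.1 − 4q_{South} − q_{West} = 0, so q_{South} = 68.275 − 0.25q_{West}.
By symmetry q_{West} = q_{South}; substituting into the reaction function, 1.25q_{South} = 68.275 and q_{South} = 54.62.

54.62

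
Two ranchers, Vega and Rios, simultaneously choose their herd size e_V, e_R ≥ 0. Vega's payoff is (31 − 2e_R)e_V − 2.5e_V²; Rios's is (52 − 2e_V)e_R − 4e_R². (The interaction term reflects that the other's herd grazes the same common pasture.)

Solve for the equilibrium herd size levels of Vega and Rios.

Expanding Vega's payoff: 31e_V − 2e_Re_V − 2.5e_V².
∂π/∂e_V = 31 − 2e_R − 5e_V = 0, so e_V = 6.2 − 0.4e_R.
Likewise for Rios: e_R = 6.5 − 0.25e_V.
Solving the two reaction functions simultaneously: (1 − (−0.4)(−0.25))e_V = 6.2 − 0.4·6.5, so 0.9e_V = 3.6 and e_V = 4.
Then e_R = 6.5 − 0.25·4 = 5.5.

4, 5.5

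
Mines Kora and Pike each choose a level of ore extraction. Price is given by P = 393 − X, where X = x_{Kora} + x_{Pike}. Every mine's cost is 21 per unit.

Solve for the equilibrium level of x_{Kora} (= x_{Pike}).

Mine Kora's profit: π = x_{Kora}(393 − (x_{Kora} + x_{Pike})) − 21x_{Kora}.
∂π/∂x_{Kora} = 372 − 2x_{Kora} − x_{Pike} = 0, so x_{Kora} = 186 − 0.5x_{Pike}.
The game is symmetric, so in equilibrium x_{Pike} = x_{Kora}: the reaction function gives 1.5x_{Kora} = 186, hence x_{Kora} = 124.

124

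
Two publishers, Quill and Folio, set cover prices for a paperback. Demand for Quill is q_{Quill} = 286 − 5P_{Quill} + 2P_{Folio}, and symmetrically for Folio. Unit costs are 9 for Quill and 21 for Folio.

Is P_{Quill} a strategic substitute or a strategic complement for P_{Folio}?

strategic complements

Quill's profit: π = (P_{Quill} − 9)(286 − 5P_{Quill} + 2P_{Folio}).
∂π/∂P_{Quill} = 331 − 10P_{Quill} + 2P_{Folio} = 0 ⇒ P_{Quill} = 33.1 + 0.2P_{Folio}.
The best-response slope dP_{Quill}/dP_{Folio} = 0.2 > 0: the reaction function is upward-sloping, so the choices are strategic complements.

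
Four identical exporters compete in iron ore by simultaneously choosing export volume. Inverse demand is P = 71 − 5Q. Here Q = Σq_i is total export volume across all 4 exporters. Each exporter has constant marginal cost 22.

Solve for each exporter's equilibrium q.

A representative exporter's profit is π_i = q_i(71 − 5Q) − 22q_i, with Q = q_i + Σ_{j≠i} q_j.
First-order condition: 49 − 10q_i − 5Σ_{j≠i} q_j = 0.
With identical exporters, set every q_j = q: then 49 − 10q − 15q = 0, i.e. q = 49/25 = 1.96.

1.96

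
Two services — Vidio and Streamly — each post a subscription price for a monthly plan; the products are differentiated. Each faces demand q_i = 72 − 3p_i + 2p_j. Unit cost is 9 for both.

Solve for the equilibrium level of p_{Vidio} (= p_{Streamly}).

24.75

Vidio's profit: π = (p_{Vidio} − 9)(72 − 3p_{Vidio} + 2p_{Streamly}).
∂π/∂p_{Vidio} = 99 − 6p_{Vidio} + 2p_{Streamly} = 0 ⇒ p_{Vidio} = 16.5 + (1/3)p_{Streamly}.
The game is symmetric, so in equilibrium p_{Streamly} = p_{Vidio}: the reaction function gives (2/3)p_{Vidio} = 16.5, hence p_{Vidio} = 24.75.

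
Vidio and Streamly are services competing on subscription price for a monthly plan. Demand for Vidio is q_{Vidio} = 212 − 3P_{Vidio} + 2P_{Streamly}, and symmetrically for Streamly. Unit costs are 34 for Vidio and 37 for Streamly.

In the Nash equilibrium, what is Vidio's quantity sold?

135.1875

Vidio's profit: π = (P_{Vidio} − 34)(212 − 3P_{Vidio} + 2P_{Streamly}).
∂π/∂P_{Vidio} = 314 − 6P_{Vidio} + 2P_{Streamly} = 0 ⇒ P_{Vidio} = 157/3 + (1/3)P_{Streamly}.
Similarly P_{Streamly} = 323/6 + (1/3)P_{Vidio}.
Solving the two reaction functions simultaneously: (1 − (1/3)(1/3))P_{Vidio} = 157/3 + (1/3)·(323/6), so (8/9)P_{Vidio} = 1265/18 and P_{Vidio} = 79.0625.
Then P_{Streamly} = 323/6 + (1/3)·79.0625 = 80.1875.
q_{Vidio} = 212 − 3·79.0625 + 2·80.1875 = 135.1875.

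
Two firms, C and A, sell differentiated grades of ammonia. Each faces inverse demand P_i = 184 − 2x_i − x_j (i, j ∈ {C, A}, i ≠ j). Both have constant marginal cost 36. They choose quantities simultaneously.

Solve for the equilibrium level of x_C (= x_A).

Firm C's profit: π = x_C(184 − 2x_C − x_A) − 36x_C.
∂π/∂x_C = 148 − 4x_C − x_A = 0 ⇒ x_C = 37 − 0.25x_A.
The game is symmetric, so in equilibrium x_A = x_C: the reaction function gives 1.25x_C = 37, hence x_C = 29.6.

29.6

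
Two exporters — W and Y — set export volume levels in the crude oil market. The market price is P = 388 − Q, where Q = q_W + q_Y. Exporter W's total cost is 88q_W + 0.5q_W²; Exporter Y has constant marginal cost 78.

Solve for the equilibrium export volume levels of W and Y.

58, 126

Exporter W's profit: π = q_W(388 − (q_W + q_Y)) − 88q_W − 0.5q_W².
∂π/∂q_W = 300 − 3q_W − q_Y = 0, so q_W = 100 − (1/3)q_Y.
For Y: ∂π/∂q_Y = 310 − 2q_Y − q_W = 0 ⇒ q_Y = 155 − 0.5q_W.
Solving the two reaction functions simultaneously: (1 − (−1/3)(−0.5))q_W = 100 − (1/3)·155, so (5/6)q_W = 145/3 and q_W = 58.
Then q_Y = 155 − 0.5·58 = 126.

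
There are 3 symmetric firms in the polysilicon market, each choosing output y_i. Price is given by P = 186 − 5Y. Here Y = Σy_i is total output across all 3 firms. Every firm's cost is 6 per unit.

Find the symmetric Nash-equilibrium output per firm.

A representative firm's profit is π_i = y_i(186 − 5Y) − 6y_i, with Y = y_i + Σ_{j≠i} y_j.
First-order condition: 180 − 10y_i − 5Σ_{j≠i} y_j = 0.
In a symmetric equilibrium every firm chooses the same y, so Σ_{j≠i} y_j = 2y. The condition becomes 180 − 20y = 0, giving y = 180/20 = 9.

9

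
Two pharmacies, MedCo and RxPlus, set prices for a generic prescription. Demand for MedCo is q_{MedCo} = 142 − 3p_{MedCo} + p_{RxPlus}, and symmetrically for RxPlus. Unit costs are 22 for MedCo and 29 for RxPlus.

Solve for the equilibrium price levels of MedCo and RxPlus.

42.2, 45.2

MedCo's profit: π = (p_{MedCo} − 22)(142 − 3p_{MedCo} + p_{RxPlus}).
∂π/∂p_{MedCo} = 208 − 6p_{MedCo} + p_{RxPlus} = 0 ⇒ p_{MedCo} = 104/3 + (1/6)p_{RxPlus}.
Similarly p_{RxPlus} = 229/6 + (1/6)p_{MedCo}.
Solving the two reaction functions simultaneously: (1 − (1/6)(1/6))p_{MedCo} = 104/3 + (1/6)·(229/6), so (35/36)p_{MedCo} = 1477/36 and p_{MedCo} = 42.2.
Then p_{RxPlus} = 229/6 + (1/6)·42.2 = 45.2.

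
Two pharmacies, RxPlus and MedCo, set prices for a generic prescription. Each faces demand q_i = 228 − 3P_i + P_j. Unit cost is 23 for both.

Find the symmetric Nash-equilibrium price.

59.4

RxPlus's profit: π = (P_{RxPlus} − 23)(228 − 3P_{RxPlus} + P_{MedCo}).
∂π/∂P_{RxPlus} = 297 − 6P_{RxPlus} + P_{MedCo} = 0 ⇒ P_{RxPlus} = 49.5 + (1/6)P_{MedCo}.
By symmetry P_{MedCo} = P_{RxPlus}; substituting into the reaction function, (5/6)P_{RxPlus} = 49.5 and P_{RxPlus} = 59.4.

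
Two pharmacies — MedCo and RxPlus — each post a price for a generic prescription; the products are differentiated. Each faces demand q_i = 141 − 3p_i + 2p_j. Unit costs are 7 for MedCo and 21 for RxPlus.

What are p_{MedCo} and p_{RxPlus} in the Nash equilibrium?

43.125, 48.375

MedCo's profit: π = (p_{MedCo} − 7)(141 − 3p_{MedCo} + 2p_{RxPlus}).
∂π/∂p_{MedCo} = 162 − 6p_{MedCo} + 2p_{RxPlus} = 0 ⇒ p_{MedCo} = 27 + (1/3)p_{RxPlus}.
Similarly p_{RxPlus} = 34 + (1/3)p_{MedCo}.
Solving the two reaction functions simultaneously: (1 − (1/3)(1/3))p_{MedCo} = 27 + (1/3)·34, so (8/9)p_{MedCo} = 115/3 and p_{MedCo} = 43.125.
Then p_{RxPlus} = 34 + (1/3)·43.125 = 48.375.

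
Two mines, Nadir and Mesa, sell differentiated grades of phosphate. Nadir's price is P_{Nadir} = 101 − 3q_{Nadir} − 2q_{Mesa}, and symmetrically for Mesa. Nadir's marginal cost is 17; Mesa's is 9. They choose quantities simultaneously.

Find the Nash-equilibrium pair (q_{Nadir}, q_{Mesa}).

10, 12

Mine Nadir's profit: π = q_{Nadir}(101 − 3q_{Nadir} − 2q_{Mesa}) − 17q_{Nadir}.
∂π/∂q_{Nadir} = 84 − 6q_{Nadir} − 2q_{Mesa} = 0 ⇒ q_{Nadir} = 14 − (1/3)q_{Mesa}.
Similarly q_{Mesa} = 46/3 − (1/3)q_{Nadir}.
Substituting the second reaction function into the first: q_{Nadir} = 14 − (1/3)(46/3 − (1/3)q_{Nadir}), which gives (8/9)q_{Nadir} = 80/9 ⇒ q_{Nadir} = 10.
Then q_{Mesa} = 46/3 − (1/3)·10 = 12.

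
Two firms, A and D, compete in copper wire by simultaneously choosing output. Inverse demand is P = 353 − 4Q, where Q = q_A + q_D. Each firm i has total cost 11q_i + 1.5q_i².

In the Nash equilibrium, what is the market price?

Firm A's profit: π = q_A(353 − 4(q_A + q_D)) − 11q_A − 1.5q_A².
∂π/∂q_A = 342 − 11q_A − 4q_D = 0, so q_A = 342/11 − (4/11)q_D.
By symmetry q_D = q_A; substituting into the reaction function, (15/11)q_A = 342/11 and q_A = 22.8.
Equilibrium price: P = 353 − 4·45.6 = 170.6.

170.6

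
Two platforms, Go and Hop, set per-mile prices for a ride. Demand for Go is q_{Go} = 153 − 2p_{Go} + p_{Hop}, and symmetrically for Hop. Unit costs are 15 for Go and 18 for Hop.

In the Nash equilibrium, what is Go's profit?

4305.92

Go's profit: π = (p_{Go} − 15)(153 − 2p_{Go} + p_{Hop}).
∂π/∂p_{Go} = 183 − 4p_{Go} + p_{Hop} = 0 ⇒ p_{Go} = 45.75 + 0.25p_{Hop}.
Similarly p_{Hop} = 47.25 + 0.25p_{Go}.
Solving the two reaction functions simultaneously: (1 − (0.25)(0.25))p_{Go} = 45.75 + 0.25·47.25, so 0.9375p_{Go} = 57.5625 and p_{Go} = 61.4.
Then p_{Hop} = 47.25 + 0.25·61.4 = 62.6.
q_{Go} = 153 − 2·61.4 + 62.6 = 92.8.
Profit = (61.4 − 15)·92.8 = 4305.92.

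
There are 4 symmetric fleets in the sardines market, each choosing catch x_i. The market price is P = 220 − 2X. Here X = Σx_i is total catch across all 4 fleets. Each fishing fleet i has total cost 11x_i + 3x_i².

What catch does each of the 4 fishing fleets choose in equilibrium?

13.0625

A representative fishing fleet's profit is π_i = x_i(220 − 2X) − 11x_i − 3x_i², with X = x_i + Σ_{j≠i} x_j.
First-order condition: 209 − 10x_i − 2Σ_{j≠i} x_j = 0.
With identical fishing fleets, set every x_j = x: then 209 − 10x − 6x = 0, i.e. x = 209/16 = 13.0625.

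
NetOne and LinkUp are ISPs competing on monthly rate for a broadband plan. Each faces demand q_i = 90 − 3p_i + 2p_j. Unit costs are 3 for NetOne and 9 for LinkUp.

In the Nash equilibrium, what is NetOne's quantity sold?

NetOne's profit: π = (p_{NetOne} − 3)(90 − 3p_{NetOne} + 2p_{LinkUp}).
∂π/∂p_{NetOne} = 99 − 6p_{NetOne} + 2p_{LinkUp} = 0 ⇒ p_{NetOne} = 16.5 + (1/3)p_{LinkUp}.
Similarly p_{LinkUp} = 19.5 + (1/3)p_{NetOne}.
Plugging p_{LinkUp} into NetOne's best response: p_{NetOne} = 16.5 + (1/3)(19.5 + (1/3)p_{NetOne}) ⇒ (8/9)p_{NetOne} = 23, so p_{NetOne} = 25.875.
Then p_{LinkUp} = 19.5 + (1/3)·25.875 = 28.125.
q_{NetOne} = 90 − 3·25.875 + 2·28.125 = 68.625.

68.625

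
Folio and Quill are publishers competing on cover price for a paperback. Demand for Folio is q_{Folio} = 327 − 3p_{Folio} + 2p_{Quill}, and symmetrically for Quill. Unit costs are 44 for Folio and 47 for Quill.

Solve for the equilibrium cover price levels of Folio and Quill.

Folio's profit: π = (p_{Folio} − 44)(327 − 3p_{Folio} + 2p_{Quill}).
∂π/∂p_{Folio} = 459 − 6p_{Folio} + 2p_{Quill} = 0 ⇒ p_{Folio} = 76.5 + (1/3)p_{Quill}.
Similarly p_{Quill} = 78 + (1/3)p_{Folio}.
Plugging p_{Quill} into Folio's best response: p_{Folio} = 76.5 + (1/3)(78 + (1/3)p_{Folio}) ⇒ (8/9)p_{Folio} = 102.5, so p_{Folio} = 115.3125.
Then p_{Quill} = 78 + (1/3)·115.3125 = 116.4375.

115.3125, 116.4375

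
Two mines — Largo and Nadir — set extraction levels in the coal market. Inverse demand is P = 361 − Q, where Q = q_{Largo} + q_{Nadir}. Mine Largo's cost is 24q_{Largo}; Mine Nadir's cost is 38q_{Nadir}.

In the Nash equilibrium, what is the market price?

Mine Largo's profit: π = q_{Largo}(361 − (q_{Largo} + q_{Nadir})) − 24q_{Largo}.
∂π/∂q_{Largo} = 337 − 2q_{Largo} − q_{Nadir} = 0, so q_{Largo} = 168.5 − 0.5q_{Nadir}.
By the same steps for Nadir: q_{Nadir} = 161.5 − 0.5q_{Largo}.
Substituting the second reaction function into the first: q_{Largo} = 168.5 − 0.5(161.5 − 0.5q_{Largo}), which gives 0.75q_{Largo} = 87.75 ⇒ q_{Largo} = 117.
Then q_{Nadir} = 161.5 − 0.5·117 = 103.
Equilibrium price: P = 361 − 220 = 141.

141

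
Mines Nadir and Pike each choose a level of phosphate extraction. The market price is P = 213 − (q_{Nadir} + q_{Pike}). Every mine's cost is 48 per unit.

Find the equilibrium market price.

Mine Nadir's profit: π = q_{Nadir}(213 − (q_{Nadir} + q_{Pike})) − 48q_{Nadir}.
∂π/∂q_{Nadir} = 165 − 2q_{Nadir} − q_{Pike} = 0, so q_{Nadir} = 82.5 − 0.5q_{Pike}.
By symmetry q_{Pike} = q_{Nadir}; substituting into the reaction function, 1.5q_{Nadir} = 82.5 and q_{Nadir} = 55.
Equilibrium price: P = 213 − 110 = 103.

103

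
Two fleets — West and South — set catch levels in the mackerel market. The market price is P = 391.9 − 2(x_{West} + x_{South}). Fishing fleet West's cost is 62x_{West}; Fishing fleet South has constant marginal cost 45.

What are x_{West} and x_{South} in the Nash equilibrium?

52.15, 60.65

Fishing fleet West's profit: π = x_{West}(391.9 − 2(x_{West} + x_{South})) − 62x_{West}.
∂π/∂x_{West} = 329.9 − 4x_{West} − 2x_{South} = 0, so x_{West} = 82.475 − 0.5x_{South}.
By the same steps for South: x_{South} = 86.725 − 0.5x_{West}.
Solving the two reaction functions simultaneously: (1 − (−0.5)(−0.5))x_{West} = 82.475 − 0.5·86.725, so 0.75x_{West} = 39.1125 and x_{West} = 52.15.
Then x_{South} = 86.725 − 0.5·52.15 = 60.65.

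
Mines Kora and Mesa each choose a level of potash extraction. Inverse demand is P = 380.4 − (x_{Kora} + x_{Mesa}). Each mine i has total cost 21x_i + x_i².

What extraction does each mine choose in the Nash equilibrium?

71.88

Mine Kora's profit: π = x_{Kora}(380.4 − (x_{Kora} + x_{Mesa})) − 21x_{Kora} − x_{Kora}².
∂π/∂x_{Kora} = 359.4 − 4x_{Kora} − x_{Mesa} = 0, so x_{Kora} = 89.85 − 0.25x_{Mesa}.
The game is symmetric, so in equilibrium x_{Mesa} = x_{Kora}: the reaction function gives 1.25x_{Kora} = 89.85, hence x_{Kora} = 71.88.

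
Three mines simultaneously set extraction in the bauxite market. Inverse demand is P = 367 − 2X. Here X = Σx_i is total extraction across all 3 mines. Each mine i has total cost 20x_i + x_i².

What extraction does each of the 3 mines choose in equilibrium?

A representative mine's profit is π_i = x_i(367 − 2X) − 20x_i − x_i², with X = x_i + Σ_{j≠i} x_j.
First-order condition: 347 − 6x_i − 2Σ_{j≠i} x_j = 0.
With identical mines, set every x_j = x: then 347 − 6x − 4x = 0, i.e. x = 347/10 = 34.7.

34.7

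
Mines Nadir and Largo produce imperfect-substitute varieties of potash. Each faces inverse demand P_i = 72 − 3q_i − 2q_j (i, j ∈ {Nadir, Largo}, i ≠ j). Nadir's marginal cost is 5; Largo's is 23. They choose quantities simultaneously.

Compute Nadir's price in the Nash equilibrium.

Mine Nadir's profit: π = q_{Nadir}(72 − 3q_{Nadir} − 2q_{Largo}) − 5q_{Nadir}.
∂π/∂q_{Nadir} = 67 − 6q_{Nadir} − 2q_{Largo} = 0 ⇒ q_{Nadir} = 67/6 − (1/3)q_{Largo}.
Similarly q_{Largo} = 49/6 − (1/3)q_{Nadir}.
Substituting the second reaction function into the first: q_{Nadir} = 67/6 − (1/3)(49/6 − (1/3)q_{Nadir}), which gives (8/9)q_{Nadir} = 76/9 ⇒ q_{Nadir} = 9.5.
Then q_{Largo} = 49/6 − (1/3)·9.5 = 5.
P_{Nadir} = 72 − 3·9.5 − 2·5 = 33.5.

33.5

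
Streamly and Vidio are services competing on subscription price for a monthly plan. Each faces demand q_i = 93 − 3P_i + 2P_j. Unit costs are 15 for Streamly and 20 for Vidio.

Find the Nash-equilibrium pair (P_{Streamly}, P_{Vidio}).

35.4375, 37.3125

Streamly's profit: π = (P_{Streamly} − 15)(93 − 3P_{Streamly} + 2P_{Vidio}).
∂π/∂P_{Streamly} = 138 − 6P_{Streamly} + 2P_{Vidio} = 0 ⇒ P_{Streamly} = 23 + (1/3)P_{Vidio}.
Similarly P_{Vidio} = 25.5 + (1/3)P_{Streamly}.
Solving the two reaction functions simultaneously: (1 − (1/3)(1/3))P_{Streamly} = 23 + (1/3)·25.5, so (8/9)P_{Streamly} = 31.5 and P_{Streamly} = 35.4375.
Then P_{Vidio} = 25.5 + (1/3)·35.4375 = 37.3125.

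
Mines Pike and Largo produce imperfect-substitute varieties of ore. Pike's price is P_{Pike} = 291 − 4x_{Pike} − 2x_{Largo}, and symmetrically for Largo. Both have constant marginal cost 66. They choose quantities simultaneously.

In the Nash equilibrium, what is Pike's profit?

Mine Pike's profit: π = x_{Pike}(291 − 4x_{Pike} − 2x_{Largo}) − 66x_{Pike}.
∂π/∂x_{Pike} = 225 − 8x_{Pike} − 2x_{Largo} = 0 ⇒ x_{Pike} = 28.125 − 0.25x_{Largo}.
The game is symmetric, so in equilibrium x_{Largo} = x_{Pike}: the reaction function gives 1.25x_{Pike} = 28.125, hence x_{Pike} = 22.5.
P_{Pike} = 291 − 4·22.5 − 2·22.5 = 156.
Profit = (156 − 66)·22.5 = 2025.

2025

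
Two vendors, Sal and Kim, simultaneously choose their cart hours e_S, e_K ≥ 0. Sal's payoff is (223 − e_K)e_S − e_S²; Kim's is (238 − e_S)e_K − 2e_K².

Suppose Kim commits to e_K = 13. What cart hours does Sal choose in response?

Expanding Sal's payoff: 223e_S − e_Ke_S − e_S².
∂π/∂e_S = 223 − e_K − 2e_S = 0, so e_S = 111.5 − 0.5e_K.
At e_K = 13: e_S = 111.5 − 0.5·13 = 105.

105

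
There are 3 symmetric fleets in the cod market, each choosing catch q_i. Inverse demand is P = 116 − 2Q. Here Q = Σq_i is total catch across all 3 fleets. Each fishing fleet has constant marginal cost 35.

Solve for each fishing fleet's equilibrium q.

A representative fishing fleet's profit is π_i = q_i(116 − 2Q) − 35q_i, with Q = q_i + Σ_{j≠i} q_j.
First-order condition: 81 − 4q_i − 2Σ_{j≠i} q_j = 0.
Imposing symmetry (q_j = q for all j) turns Σ_{j≠i} q_j into 2q, so 81 = 8q and q = 10.125.

10.125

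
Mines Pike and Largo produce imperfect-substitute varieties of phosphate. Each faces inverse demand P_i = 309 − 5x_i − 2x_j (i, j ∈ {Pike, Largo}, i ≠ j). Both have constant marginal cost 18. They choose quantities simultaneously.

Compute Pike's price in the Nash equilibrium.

Mine Pike's profit: π = x_{Pike}(309 − 5x_{Pike} − 2x_{Largo}) − 18x_{Pike}.
∂π/∂x_{Pike} = 291 − 10x_{Pike} − 2x_{Largo} = 0 ⇒ x_{Pike} = 29.1 − 0.2x_{Largo}.
By symmetry x_{Largo} = x_{Pike}; substituting into the reaction function, 1.2x_{Pike} = 29.1 and x_{Pike} = 24.25.
P_{Pike} = 309 − 5·24.25 − 2·24.25 = 139.25.

139.25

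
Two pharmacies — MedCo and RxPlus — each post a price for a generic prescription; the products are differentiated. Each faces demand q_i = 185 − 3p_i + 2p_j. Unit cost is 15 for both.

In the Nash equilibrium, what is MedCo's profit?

MedCo's profit: π = (p_{MedCo} − 15)(185 − 3p_{MedCo} + 2p_{RxPlus}).
∂π/∂p_{MedCo} = 230 − 6p_{MedCo} + 2p_{RxPlus} = 0 ⇒ p_{MedCo} = 115/3 + (1/3)p_{RxPlus}.
By symmetry p_{RxPlus} = p_{MedCo}; substituting into the reaction function, (2/3)p_{MedCo} = 115/3 and p_{MedCo} = 57.5.
q_{MedCo} = 185 − 3·57.5 + 2·57.5 = 127.5.
Profit = (57.5 − 15)·127.5 = 5418.75.

5418.75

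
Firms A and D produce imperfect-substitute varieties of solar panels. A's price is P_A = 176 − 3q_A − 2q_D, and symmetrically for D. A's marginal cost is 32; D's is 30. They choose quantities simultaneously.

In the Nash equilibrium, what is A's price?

Firm A's profit: π = q_A(176 − 3q_A − 2q_D) − 32q_A.
∂π/∂q_A = 144 − 6q_A − 2q_D = 0 ⇒ q_A = 24 − (1/3)q_D.
Similarly q_D = 73/3 − (1/3)q_A.
Plugging q_D into A's best response: q_A = 24 − (1/3)(73/3 − (1/3)q_A) ⇒ (8/9)q_A = 143/9, so q_A = 17.875.
Then q_D = 73/3 − (1/3)·17.875 = 18.375.
P_A = 176 − 3·17.875 − 2·18.375 = 85.625.

85.625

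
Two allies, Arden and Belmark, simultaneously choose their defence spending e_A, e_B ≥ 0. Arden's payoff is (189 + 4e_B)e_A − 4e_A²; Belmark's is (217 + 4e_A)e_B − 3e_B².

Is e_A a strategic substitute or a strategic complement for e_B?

Expanding Arden's payoff: 189e_A + 4e_Be_A − 4e_A².
∂π/∂e_A = 189 + 4e_B − 8e_A = 0, so e_A = 23.625 + 0.5e_B.
The best-response slope de_A/de_B = 0.5 > 0: the reaction function is upward-sloping, so the choices are strategic complements.

strategic complements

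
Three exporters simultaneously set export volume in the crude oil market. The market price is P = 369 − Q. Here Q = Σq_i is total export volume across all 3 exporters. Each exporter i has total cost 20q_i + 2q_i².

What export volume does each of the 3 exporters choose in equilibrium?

43.625

A representative exporter's profit is π_i = q_i(369 − Q) − 20q_i − 2q_i², with Q = q_i + Σ_{j≠i} q_j.
First-order condition: 349 − 6q_i − Σ_{j≠i} q_j = 0.
In a symmetric equilibrium every exporter chooses the same q, so Σ_{j≠i} q_j = 2q. The condition becomes 349 − 8q = 0, giving q = 349/8 = 43.625.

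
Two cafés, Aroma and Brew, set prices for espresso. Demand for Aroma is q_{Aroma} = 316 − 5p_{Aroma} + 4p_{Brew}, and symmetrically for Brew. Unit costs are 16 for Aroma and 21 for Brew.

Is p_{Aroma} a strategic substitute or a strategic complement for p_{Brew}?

strategic complements

Aroma's profit: π = (p_{Aroma} − 16)(316 − 5p_{Aroma} + 4p_{Brew}).
∂π/∂p_{Aroma} = 396 − 10p_{Aroma} + 4p_{Brew} = 0 ⇒ p_{Aroma} = 39.6 + 0.4p_{Brew}.
The best-response slope dp_{Aroma}/dp_{Brew} = 0.4 > 0: the reaction function is upward-sloping, so the choices are strategic complements.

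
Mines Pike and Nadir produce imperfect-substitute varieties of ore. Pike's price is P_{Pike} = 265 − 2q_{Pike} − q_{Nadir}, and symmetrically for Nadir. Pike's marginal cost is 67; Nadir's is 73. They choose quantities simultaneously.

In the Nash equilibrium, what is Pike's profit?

Mine Pike's profit: π = q_{Pike}(265 − 2q_{Pike} − q_{Nadir}) − 67q_{Pike}.
∂π/∂q_{Pike} = 198 − 4q_{Pike} − q_{Nadir} = 0 ⇒ q_{Pike} = 49.5 − 0.25q_{Nadir}.
Similarly q_{Nadir} = 48 − 0.25q_{Pike}.
Plugging q_{Nadir} into Pike's best response: q_{Pike} = 49.5 − 0.25(48 − 0.25q_{Pike}) ⇒ 0.9375q_{Pike} = 37.5, so q_{Pike} = 40.
Then q_{Nadir} = 48 − 0.25·40 = 38.
P_{Pike} = 265 − 2·40 − 38 = 147.
Profit = (147 − 67)·40 = 3200.

3200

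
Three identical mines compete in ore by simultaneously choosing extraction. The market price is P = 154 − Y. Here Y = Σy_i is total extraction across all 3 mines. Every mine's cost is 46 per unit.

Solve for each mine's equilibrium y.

27

A representative mine's profit is π_i = y_i(154 − Y) − 46y_i, with Y = y_i + Σ_{j≠i} y_j.
First-order condition: 108 − 2y_i − Σ_{j≠i} y_j = 0.
With identical mines, set every y_j = y: then 108 − 2y − 2y = 0, i.e. y = 108/4 = 27.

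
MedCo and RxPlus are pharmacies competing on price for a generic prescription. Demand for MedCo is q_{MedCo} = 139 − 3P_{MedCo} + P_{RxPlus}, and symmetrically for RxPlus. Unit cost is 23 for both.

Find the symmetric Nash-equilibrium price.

MedCo's profit: π = (P_{MedCo} − 23)(139 − 3P_{MedCo} + P_{RxPlus}).
∂π/∂P_{MedCo} = 208 − 6P_{MedCo} + P_{RxPlus} = 0 ⇒ P_{MedCo} = 104/3 + (1/6)P_{RxPlus}.
By symmetry P_{RxPlus} = P_{MedCo}; substituting into the reaction function, (5/6)P_{MedCo} = 104/3 and P_{MedCo} = 41.6.

41.6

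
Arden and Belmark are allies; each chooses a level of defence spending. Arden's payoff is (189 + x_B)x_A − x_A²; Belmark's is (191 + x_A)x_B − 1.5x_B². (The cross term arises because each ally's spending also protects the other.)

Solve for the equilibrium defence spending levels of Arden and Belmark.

Expanding Arden's payoff: 189x_A + x_Bx_A − x_A².
∂π/∂x_A = 189 + x_B − 2x_A = 0, so x_A = 94.5 + 0.5x_B.
Likewise for Belmark: x_B = 191/3 + (1/3)x_A.
Plugging x_B into Arden's best response: x_A = 94.5 + 0.5(191/3 + (1/3)x_A) ⇒ (5/6)x_A = 379/3, so x_A = 151.6.
Then x_B = 191/3 + (1/3)·151.6 = 114.2.

151.6, 114.2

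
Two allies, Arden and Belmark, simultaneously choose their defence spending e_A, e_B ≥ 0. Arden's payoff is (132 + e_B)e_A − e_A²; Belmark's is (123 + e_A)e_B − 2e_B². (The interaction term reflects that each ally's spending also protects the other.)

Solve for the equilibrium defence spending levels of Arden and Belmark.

Expanding Arden's payoff: 132e_A + e_Be_A − e_A².
∂π/∂e_A = 132 + e_B − 2e_A = 0, so e_A = 66 + 0.5e_B.
Likewise for Belmark: e_B = 30.75 + 0.25e_A.
Plugging e_B into Arden's best response: e_A = 66 + 0.5(30.75 + 0.25e_A) ⇒ 0.875e_A = 81.375, so e_A = 93.
Then e_B = 30.75 + 0.25·93 = 54.

93, 54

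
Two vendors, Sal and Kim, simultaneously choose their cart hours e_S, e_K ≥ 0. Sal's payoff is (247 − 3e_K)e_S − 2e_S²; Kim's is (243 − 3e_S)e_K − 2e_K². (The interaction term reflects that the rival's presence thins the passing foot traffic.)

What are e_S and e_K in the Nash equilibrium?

Expanding Sal's payoff: 247e_S − 3e_Ke_S − 2e_S².
∂π/∂e_S = 247 − 3e_K − 4e_S = 0, so e_S = 61.75 − 0.75e_K.
Likewise for Kim: e_K = 60.75 − 0.75e_S.
Solving the two reaction functions simultaneously: (1 − (−0.75)(−0.75))e_S = 61.75 − 0.75·60.75, so 0.4375e_S = 16.1875 and e_S = 37.
Then e_K = 60.75 − 0.75·37 = 33.

37, 33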